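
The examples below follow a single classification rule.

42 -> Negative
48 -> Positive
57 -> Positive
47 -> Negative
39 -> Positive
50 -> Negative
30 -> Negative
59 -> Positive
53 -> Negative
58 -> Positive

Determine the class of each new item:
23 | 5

Negative, Negative

The pattern is that an item is 'Positive' exactly when: digit sum ≥ 12.
23: digit sum 2+3 = 5 — fails the rule, so Negative. 5: digit sum 5 — fails the rule, so Negative.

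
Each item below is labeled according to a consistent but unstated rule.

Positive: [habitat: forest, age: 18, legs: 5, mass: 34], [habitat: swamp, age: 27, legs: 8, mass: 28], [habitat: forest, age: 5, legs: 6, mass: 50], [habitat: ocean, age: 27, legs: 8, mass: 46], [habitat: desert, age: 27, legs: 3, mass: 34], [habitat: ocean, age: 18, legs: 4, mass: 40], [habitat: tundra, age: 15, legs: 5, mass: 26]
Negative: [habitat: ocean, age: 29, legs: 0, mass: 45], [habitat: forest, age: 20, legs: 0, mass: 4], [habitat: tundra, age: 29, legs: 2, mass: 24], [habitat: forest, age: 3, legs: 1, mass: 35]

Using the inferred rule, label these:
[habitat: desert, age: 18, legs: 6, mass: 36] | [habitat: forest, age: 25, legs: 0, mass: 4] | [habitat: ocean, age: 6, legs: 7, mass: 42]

Positive, Negative, Positive

The simplest hypothesis consistent with all the labels is: legs ≥ 3.
[habitat: desert, age: 18, legs: 6, mass: 36]: legs = 6 — checks out, so Positive. [habitat: forest, age: 25, legs: 0, mass: 4]: legs = 0 — does not satisfy this, so Negative. [habitat: ocean, age: 6, legs: 7, mass: 42]: legs = 7 — checks out, so Positive.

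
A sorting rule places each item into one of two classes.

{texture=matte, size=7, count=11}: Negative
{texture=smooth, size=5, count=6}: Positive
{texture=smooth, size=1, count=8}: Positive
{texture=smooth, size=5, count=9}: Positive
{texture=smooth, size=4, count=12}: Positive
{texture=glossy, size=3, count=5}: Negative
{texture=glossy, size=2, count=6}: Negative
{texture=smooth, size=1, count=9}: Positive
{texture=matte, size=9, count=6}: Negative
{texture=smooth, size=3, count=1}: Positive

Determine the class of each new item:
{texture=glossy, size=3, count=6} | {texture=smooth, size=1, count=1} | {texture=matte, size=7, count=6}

Every 'Positive' example satisfies: texture is smooth. None of the 'Negative' examples do.
{texture=glossy, size=3, count=6}: texture is glossy, lacks this property → Negative. {texture=smooth, size=1, count=1}: texture is smooth, has this property → Positive. {texture=matte, size=7, count=6}: texture is matte, lacks this property → Negative.

Negative, Positive, Negative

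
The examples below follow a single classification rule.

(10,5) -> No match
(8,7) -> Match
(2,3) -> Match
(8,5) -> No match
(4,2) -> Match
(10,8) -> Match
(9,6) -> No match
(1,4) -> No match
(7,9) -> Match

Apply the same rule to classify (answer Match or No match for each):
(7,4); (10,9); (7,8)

No match, Match, Match

One predicate separates the groups cleanly: |first − second| ≤ 2.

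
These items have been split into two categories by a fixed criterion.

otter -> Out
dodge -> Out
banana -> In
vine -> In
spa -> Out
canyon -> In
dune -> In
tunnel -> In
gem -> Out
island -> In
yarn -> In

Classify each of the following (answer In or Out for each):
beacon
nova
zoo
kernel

Rule: even length. This holds for each 'In' example and fails for each 'Out' one.
beacon: length 6, fits → In. nova: length 4, fits → In. zoo: length 3, doesn't qualify → Out. kernel: length 6, fits → In.

In, In, Out, In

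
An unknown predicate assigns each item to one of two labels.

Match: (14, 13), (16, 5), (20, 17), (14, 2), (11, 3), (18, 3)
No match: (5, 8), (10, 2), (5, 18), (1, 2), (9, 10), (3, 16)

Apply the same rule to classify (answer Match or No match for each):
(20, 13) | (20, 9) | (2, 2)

Match, Match, No match

Every 'Match' example satisfies: first ≥ 11. None of the 'No match' examples do.
(20, 13): Match (first 20). (20, 9): Match (first 20). (2, 2): No match (first 2).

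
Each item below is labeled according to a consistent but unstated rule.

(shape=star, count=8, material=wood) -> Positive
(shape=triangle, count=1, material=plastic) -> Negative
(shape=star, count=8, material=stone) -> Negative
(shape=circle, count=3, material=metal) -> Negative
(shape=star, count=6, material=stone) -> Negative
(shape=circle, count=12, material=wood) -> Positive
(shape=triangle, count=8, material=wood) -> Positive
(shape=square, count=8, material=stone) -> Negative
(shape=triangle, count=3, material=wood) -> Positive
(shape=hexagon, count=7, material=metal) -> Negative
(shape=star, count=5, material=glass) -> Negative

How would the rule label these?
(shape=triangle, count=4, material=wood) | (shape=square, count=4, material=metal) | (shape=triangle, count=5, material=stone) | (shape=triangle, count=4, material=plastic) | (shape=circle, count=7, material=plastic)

Positive, Negative, Negative, Negative, Negative

A rule that fits every label: material is wood — true of each 'Positive' example, false of each 'Negative' one.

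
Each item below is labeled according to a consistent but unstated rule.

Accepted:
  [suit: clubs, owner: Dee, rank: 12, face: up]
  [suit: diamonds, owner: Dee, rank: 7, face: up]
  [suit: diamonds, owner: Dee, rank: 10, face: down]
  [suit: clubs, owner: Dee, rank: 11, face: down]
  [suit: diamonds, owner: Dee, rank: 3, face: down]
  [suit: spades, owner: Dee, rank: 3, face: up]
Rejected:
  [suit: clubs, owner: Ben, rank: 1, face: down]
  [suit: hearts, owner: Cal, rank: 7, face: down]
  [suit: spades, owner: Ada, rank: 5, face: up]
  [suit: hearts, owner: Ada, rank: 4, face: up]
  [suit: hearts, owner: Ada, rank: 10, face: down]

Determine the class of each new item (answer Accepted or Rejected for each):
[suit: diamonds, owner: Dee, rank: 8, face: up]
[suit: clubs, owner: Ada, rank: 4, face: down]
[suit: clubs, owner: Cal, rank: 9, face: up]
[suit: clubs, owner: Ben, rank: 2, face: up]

Accepted, Rejected, Rejected, Rejected

All 'Accepted' examples share one property — owner is Dee — and every 'Rejected' example lacks it.
[suit: diamonds, owner: Dee, rank: 8, face: up] — owner is Dee, hence Accepted.
[suit: clubs, owner: Ada, rank: 4, face: down] — owner is Ada, hence Rejected.
[suit: clubs, owner: Cal, rank: 9, face: up] — owner is Cal, hence Rejected.
[suit: clubs, owner: Ben, rank: 2, face: up] — owner is Ben, hence Rejected.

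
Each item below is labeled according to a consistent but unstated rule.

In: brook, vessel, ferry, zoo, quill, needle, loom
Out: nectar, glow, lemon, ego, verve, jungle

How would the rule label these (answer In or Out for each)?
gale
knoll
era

Out, In, Out

One predicate separates the groups cleanly: has a double letter.
gale: Out (no doubled letter).
knoll: In ('ll' doubled).
era: Out (no doubled letter).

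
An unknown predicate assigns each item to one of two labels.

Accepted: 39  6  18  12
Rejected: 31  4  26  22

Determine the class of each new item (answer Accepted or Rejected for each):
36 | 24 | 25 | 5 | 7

Accepted, Accepted, Rejected, Rejected, Rejected

The common property of the 'Accepted' items is: multiple of 3. No 'Rejected' item has it.
36 — 36 = 3·12, hence Accepted.
24 — 24 = 3·8, hence Accepted.
25 — 25 = 3·8 + 1, hence Rejected.
5 — 5 = 3·1 + 2, hence Rejected.
7 — 7 = 3·2 + 1, hence Rejected.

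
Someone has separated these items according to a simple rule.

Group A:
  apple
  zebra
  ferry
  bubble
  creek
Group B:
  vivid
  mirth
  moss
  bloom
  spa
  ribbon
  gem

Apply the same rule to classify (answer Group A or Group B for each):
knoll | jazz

Group B, Group B

The rule appears to be: length ≥ 4 AND contains 'e'.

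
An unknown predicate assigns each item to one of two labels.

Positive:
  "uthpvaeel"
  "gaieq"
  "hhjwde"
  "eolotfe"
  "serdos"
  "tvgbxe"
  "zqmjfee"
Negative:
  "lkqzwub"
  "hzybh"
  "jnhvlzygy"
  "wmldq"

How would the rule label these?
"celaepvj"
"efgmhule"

Checking candidate rules against both groups, what survives is: contains 'e'.
Positive: "celaepvj", since has 'e'.
Positive: "efgmhule", since has 'e'.

Positive, Positive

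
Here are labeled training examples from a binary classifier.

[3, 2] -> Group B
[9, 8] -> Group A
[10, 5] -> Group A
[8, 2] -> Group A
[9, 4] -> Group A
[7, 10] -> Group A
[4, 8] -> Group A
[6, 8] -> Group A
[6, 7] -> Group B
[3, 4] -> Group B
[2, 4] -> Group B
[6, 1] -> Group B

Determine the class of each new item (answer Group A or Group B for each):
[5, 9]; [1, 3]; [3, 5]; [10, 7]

Group A, Group B, Group B, Group A

One predicate separates the groups cleanly: max ≥ 8.
[5, 9]: Group A (max 9).
[1, 3]: Group B (max 3).
[3, 5]: Group B (max 5).
[10, 7]: Group A (max 10).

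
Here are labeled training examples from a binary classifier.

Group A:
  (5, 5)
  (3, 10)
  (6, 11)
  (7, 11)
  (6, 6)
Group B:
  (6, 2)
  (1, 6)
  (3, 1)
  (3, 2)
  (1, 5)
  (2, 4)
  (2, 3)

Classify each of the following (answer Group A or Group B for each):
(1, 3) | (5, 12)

'Group A' ⟺ sum ≥ 10.
(1, 3): 1+3 = 4, doesn't qualify → Group B. (5, 12): 5+12 = 17, checks out → Group A.

Group B, Group A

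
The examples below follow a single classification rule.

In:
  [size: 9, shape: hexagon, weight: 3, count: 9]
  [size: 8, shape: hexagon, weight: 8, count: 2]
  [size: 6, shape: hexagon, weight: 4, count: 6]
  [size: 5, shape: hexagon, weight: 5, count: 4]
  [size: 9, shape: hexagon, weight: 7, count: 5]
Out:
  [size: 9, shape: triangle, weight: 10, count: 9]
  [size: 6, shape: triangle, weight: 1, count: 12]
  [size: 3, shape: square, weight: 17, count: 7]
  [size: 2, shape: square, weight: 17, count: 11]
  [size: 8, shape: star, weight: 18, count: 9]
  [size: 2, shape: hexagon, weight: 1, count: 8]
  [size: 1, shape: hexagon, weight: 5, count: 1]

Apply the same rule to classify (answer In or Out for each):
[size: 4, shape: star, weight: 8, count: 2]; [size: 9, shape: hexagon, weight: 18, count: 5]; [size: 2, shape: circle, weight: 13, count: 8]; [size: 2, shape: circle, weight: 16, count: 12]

Out, In, Out, Out

The classifier is using: shape is hexagon AND size ≥ 3.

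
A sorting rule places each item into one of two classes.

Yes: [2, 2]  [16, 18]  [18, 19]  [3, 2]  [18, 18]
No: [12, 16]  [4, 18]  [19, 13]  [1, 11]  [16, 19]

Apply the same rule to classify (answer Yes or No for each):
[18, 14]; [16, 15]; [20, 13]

Rule: |first − second| ≤ 2. This holds for each 'Yes' example and fails for each 'No' one.
[18, 14] → |18−14| = 4 → No. [16, 15] → |16−15| = 1 → Yes. [20, 13] → |20−13| = 7 → No.

No, Yes, No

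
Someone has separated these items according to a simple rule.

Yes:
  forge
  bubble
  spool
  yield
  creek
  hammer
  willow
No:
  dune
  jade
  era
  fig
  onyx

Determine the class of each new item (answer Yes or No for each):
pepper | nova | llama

Yes, No, Yes

The rule appears to be: length ≥ 5.
Yes: pepper, since length 6. No: nova, since length 4. Yes: llama, since length 5.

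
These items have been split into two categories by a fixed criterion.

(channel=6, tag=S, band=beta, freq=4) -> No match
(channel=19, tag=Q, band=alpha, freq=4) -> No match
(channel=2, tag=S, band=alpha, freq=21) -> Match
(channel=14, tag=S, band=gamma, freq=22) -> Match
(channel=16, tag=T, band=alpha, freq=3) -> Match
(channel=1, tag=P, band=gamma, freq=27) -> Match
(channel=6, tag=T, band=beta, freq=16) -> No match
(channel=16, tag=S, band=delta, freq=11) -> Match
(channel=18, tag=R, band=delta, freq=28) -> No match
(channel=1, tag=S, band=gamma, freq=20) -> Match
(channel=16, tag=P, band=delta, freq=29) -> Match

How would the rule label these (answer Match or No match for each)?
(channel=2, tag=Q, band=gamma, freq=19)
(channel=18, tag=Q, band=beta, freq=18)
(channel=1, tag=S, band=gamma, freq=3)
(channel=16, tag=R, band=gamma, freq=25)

A rule that fits every label: band is gamma OR freq is odd — true of each 'Match' example, false of each 'No match' one.
(channel=2, tag=Q, band=gamma, freq=19) — band is gamma, freq = 19, hence Match. (channel=18, tag=Q, band=beta, freq=18) — band is beta, freq = 18, hence No match. (channel=1, tag=S, band=gamma, freq=3) — band is gamma, freq = 3, hence Match. (channel=16, tag=R, band=gamma, freq=25) — band is gamma, freq = 25, hence Match.

Match, No match, Match, Match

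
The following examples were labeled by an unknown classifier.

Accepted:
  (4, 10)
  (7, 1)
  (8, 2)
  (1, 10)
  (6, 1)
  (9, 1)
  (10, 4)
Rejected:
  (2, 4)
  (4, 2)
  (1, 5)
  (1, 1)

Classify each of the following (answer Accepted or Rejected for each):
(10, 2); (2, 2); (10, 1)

The rule appears to be: sum ≥ 7.
Accepted: (10, 2), since 10+2 = 12. Rejected: (2, 2), since 2+2 = 4. Accepted: (10, 1), since 10+1 = 11.

Accepted, Rejected, Accepted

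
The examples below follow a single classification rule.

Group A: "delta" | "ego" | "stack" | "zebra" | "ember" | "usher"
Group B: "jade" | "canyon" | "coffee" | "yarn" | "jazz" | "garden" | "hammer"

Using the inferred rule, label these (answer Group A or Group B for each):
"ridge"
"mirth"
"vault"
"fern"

Group A, Group A, Group A, Group B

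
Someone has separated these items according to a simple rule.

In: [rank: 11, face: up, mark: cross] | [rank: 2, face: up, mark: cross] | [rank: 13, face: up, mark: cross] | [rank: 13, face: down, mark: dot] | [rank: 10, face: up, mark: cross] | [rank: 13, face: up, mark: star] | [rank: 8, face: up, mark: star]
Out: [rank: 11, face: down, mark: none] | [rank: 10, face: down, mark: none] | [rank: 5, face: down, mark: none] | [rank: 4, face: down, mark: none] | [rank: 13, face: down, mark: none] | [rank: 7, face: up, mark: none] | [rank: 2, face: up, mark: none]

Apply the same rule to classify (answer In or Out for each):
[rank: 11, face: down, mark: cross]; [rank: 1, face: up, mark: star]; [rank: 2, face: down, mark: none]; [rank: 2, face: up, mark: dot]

In, In, Out, In

A rule that fits every label: mark is not none — true of each 'In' example, false of each 'Out' one.
[rank: 11, face: down, mark: cross] — mark is cross, hence In.
[rank: 1, face: up, mark: star] — mark is star, hence In.
[rank: 2, face: down, mark: none] — mark is none, hence Out.
[rank: 2, face: up, mark: dot] — mark is dot, hence In.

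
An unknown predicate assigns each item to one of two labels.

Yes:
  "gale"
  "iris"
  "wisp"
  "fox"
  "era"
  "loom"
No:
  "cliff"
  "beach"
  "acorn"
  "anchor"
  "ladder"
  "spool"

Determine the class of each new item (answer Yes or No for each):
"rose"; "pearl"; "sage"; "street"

The common property of the 'Yes' items is: length ≤ 4. No 'No' item has it.
"rose": length 4 — has this property, so Yes. "pearl": length 5 — fails this test, so No. "sage": length 4 — has this property, so Yes. "street": length 6 — fails this test, so No.

Yes, No, Yes, No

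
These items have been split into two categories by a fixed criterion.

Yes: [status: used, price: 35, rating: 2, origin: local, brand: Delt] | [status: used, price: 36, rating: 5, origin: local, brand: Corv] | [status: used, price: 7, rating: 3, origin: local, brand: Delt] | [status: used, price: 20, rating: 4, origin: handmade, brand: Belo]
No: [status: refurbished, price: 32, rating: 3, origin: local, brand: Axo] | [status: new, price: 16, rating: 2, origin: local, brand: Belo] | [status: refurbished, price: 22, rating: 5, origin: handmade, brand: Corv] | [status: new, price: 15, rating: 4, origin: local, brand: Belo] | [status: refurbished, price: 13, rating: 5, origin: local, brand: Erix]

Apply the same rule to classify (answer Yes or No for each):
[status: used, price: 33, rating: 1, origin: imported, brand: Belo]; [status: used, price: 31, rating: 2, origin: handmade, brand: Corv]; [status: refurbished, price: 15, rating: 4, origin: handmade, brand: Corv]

The rule appears to be: status is used.
[status: used, price: 33, rating: 1, origin: imported, brand: Belo]: Yes (status is used).
[status: used, price: 31, rating: 2, origin: handmade, brand: Corv]: Yes (status is used).
[status: refurbished, price: 15, rating: 4, origin: handmade, brand: Corv]: No (status is refurbished).

Yes, Yes, No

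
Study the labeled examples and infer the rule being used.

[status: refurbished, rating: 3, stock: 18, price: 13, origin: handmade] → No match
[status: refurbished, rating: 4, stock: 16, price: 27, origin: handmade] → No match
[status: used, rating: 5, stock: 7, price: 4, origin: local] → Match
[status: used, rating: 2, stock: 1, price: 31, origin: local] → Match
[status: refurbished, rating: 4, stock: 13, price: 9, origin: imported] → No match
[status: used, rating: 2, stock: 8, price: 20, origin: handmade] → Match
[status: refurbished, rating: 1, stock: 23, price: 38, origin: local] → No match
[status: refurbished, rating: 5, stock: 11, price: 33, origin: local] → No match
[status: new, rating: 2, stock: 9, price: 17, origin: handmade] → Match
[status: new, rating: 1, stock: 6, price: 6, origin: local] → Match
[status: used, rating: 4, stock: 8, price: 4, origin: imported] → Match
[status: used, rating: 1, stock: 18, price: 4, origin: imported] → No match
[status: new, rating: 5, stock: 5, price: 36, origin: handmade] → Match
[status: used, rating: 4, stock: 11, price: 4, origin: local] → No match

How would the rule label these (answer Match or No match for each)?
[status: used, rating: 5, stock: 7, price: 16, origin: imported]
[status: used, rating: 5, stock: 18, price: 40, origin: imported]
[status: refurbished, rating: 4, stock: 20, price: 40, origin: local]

Match, No match, No match

The common property of the 'Match' items is: stock ≤ 9. No 'No match' item has it.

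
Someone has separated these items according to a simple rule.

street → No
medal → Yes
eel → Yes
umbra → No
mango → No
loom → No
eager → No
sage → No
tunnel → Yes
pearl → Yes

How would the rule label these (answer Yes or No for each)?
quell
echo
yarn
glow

Rule: ends with 'l'. This holds for each 'Yes' example and fails for each 'No' one.
quell — ends with 'l', hence Yes.
echo — ends with 'o', hence No.
yarn — ends with 'n', hence No.
glow — ends with 'w', hence No.

Yes, No, No, No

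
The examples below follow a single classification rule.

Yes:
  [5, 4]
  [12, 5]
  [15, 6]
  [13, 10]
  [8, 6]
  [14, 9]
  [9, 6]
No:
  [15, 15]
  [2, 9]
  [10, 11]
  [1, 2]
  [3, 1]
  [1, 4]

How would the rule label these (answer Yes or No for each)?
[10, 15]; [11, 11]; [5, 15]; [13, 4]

No, No, No, Yes

The rule appears to be: first > second AND sum ≥ 5.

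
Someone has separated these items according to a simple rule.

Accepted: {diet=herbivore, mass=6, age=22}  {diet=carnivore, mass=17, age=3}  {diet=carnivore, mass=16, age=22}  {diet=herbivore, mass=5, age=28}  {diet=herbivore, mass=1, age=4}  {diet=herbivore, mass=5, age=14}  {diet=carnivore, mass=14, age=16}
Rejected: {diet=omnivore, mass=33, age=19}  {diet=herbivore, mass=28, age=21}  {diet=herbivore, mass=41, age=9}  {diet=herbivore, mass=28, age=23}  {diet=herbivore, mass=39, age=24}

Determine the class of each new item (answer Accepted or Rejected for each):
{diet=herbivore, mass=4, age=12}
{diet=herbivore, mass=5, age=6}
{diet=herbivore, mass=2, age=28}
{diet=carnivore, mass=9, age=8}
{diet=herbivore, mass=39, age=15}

Every 'Accepted' example satisfies: mass ≤ 17. None of the 'Rejected' examples do.
{diet=herbivore, mass=4, age=12} → mass = 4 → Accepted. {diet=herbivore, mass=5, age=6} → mass = 5 → Accepted. {diet=herbivore, mass=2, age=28} → mass = 2 → Accepted. {diet=carnivore, mass=9, age=8} → mass = 9 → Accepted. {diet=herbivore, mass=39, age=15} → mass = 39 → Rejected.

Accepted, Accepted, Accepted, Accepted, Rejected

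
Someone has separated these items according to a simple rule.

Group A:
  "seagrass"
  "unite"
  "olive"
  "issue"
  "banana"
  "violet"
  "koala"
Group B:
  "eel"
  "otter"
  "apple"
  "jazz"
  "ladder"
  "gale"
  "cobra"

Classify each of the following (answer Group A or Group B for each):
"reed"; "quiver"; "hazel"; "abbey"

Group B, Group A, Group B, Group B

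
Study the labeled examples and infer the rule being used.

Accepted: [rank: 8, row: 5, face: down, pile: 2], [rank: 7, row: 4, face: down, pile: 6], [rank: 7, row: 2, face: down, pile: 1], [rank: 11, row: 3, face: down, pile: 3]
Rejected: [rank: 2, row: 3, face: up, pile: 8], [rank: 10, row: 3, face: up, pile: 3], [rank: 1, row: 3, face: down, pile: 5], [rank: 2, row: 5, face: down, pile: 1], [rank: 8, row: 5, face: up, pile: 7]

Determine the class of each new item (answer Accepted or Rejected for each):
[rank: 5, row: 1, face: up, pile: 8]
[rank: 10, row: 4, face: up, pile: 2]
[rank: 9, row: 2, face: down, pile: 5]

Rejected, Rejected, Accepted

The classifier is using: face is down AND rank ≥ 7.
[rank: 5, row: 1, face: up, pile: 8]: face is up, rank = 5 — lacks this property, so Rejected.
[rank: 10, row: 4, face: up, pile: 2]: face is up, rank = 10 — lacks this property, so Rejected.
[rank: 9, row: 2, face: down, pile: 5]: face is down, rank = 9 — meets the rule, so Accepted.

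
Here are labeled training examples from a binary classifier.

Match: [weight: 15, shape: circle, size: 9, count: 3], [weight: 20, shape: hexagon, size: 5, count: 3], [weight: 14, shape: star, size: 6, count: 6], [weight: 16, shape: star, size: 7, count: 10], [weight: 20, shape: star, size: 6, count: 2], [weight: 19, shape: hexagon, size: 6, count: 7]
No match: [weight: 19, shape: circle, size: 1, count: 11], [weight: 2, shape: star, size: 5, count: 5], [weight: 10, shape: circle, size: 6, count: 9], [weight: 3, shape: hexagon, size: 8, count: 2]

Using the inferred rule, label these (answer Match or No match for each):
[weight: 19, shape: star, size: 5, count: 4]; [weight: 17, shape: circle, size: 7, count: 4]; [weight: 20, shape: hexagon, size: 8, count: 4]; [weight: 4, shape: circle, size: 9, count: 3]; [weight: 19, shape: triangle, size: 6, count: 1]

Every 'Match' example satisfies: weight ≥ 14 AND size ≥ 5. None of the 'No match' examples do.
[weight: 19, shape: star, size: 5, count: 4]: Match (weight = 19, size = 5).
[weight: 17, shape: circle, size: 7, count: 4]: Match (weight = 17, size = 7).
[weight: 20, shape: hexagon, size: 8, count: 4]: Match (weight = 20, size = 8).
[weight: 4, shape: circle, size: 9, count: 3]: No match (weight = 4, size = 9).
[weight: 19, shape: triangle, size: 6, count: 1]: Match (weight = 19, size = 6).

Match, Match, Match, No match, Match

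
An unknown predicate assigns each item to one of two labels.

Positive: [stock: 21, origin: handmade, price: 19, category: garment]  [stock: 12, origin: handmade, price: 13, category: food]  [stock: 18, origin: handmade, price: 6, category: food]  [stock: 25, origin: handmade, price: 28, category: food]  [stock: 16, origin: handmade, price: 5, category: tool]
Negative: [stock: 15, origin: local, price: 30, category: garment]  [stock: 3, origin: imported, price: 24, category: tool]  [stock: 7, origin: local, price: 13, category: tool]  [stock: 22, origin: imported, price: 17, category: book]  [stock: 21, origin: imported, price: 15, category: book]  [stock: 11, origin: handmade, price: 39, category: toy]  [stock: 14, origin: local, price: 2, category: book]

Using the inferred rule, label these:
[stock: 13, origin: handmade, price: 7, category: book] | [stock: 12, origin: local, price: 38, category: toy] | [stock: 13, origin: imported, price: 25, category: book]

The common property of the 'Positive' items is: origin is handmade AND price ≤ 28. No 'Negative' item has it.
Positive: [stock: 13, origin: handmade, price: 7, category: book], since origin is handmade, price = 7.
Negative: [stock: 12, origin: local, price: 38, category: toy], since origin is local, price = 38.
Negative: [stock: 13, origin: imported, price: 25, category: book], since origin is imported, price = 25.

Positive, Negative, Negative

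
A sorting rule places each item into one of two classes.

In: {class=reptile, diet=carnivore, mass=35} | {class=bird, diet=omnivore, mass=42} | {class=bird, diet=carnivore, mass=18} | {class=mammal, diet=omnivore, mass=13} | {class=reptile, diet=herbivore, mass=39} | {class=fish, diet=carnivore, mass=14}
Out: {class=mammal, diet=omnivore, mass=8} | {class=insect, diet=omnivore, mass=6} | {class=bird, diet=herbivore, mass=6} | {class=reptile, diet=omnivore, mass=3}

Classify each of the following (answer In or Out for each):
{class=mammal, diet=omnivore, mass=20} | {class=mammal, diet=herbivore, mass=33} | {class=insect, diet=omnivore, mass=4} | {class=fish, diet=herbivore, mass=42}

In, In, Out, In

One predicate separates the groups cleanly: mass ≥ 13.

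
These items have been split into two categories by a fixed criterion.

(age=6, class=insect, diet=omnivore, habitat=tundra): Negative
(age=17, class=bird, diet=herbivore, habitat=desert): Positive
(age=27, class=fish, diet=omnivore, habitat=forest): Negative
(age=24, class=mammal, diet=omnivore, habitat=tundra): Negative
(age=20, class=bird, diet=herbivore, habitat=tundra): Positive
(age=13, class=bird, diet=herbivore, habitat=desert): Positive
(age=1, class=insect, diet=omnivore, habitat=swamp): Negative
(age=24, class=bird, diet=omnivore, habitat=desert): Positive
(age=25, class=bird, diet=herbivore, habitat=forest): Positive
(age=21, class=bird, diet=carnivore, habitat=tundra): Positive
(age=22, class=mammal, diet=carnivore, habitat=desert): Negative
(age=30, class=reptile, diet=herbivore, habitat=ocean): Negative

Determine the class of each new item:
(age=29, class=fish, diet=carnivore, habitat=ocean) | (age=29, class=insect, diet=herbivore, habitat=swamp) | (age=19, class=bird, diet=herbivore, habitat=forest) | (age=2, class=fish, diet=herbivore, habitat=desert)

Negative, Negative, Positive, Negative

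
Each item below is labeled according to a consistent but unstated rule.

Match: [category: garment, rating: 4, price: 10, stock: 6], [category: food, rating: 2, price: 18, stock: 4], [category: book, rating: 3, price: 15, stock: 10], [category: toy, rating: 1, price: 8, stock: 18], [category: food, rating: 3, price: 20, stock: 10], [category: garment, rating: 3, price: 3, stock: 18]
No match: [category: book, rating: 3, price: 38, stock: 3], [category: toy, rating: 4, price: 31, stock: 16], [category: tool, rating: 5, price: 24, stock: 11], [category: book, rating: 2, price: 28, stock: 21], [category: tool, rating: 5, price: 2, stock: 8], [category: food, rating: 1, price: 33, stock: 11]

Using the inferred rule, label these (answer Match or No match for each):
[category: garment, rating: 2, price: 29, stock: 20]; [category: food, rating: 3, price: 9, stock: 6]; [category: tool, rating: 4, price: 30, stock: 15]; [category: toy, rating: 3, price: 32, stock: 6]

'Match' ⟺ price ≥ 3 AND price ≤ 20.
[category: garment, rating: 2, price: 29, stock: 20] — price = 29, hence No match. [category: food, rating: 3, price: 9, stock: 6] — price = 9, hence Match. [category: tool, rating: 4, price: 30, stock: 15] — price = 30, hence No match. [category: toy, rating: 3, price: 32, stock: 6] — price = 32, hence No match.

No match, Match, No match, No match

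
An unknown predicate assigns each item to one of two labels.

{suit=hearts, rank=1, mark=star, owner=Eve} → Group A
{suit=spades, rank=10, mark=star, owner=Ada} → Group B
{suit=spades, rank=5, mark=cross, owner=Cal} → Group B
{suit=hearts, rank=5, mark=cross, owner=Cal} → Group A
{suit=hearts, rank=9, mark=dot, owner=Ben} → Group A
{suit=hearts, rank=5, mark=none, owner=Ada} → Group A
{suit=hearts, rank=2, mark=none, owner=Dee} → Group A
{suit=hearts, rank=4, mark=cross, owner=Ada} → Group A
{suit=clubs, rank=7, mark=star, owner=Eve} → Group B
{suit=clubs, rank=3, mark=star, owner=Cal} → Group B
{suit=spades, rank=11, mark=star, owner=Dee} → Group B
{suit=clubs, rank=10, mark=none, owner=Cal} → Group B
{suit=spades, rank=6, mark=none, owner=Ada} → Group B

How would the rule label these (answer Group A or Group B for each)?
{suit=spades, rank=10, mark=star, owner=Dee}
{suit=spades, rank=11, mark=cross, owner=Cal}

Rule: suit is hearts. This holds for each 'Group A' example and fails for each 'Group B' one.

Group B, Group B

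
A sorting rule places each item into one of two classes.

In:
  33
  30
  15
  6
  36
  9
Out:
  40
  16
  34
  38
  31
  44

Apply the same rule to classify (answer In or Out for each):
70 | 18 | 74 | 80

Rule: multiple of 3. This holds for each 'In' example and fails for each 'Out' one.
Out: 70, since 70 = 3·23 + 1.
In: 18, since 18 = 3·6.
Out: 74, since 74 = 3·24 + 2.
Out: 80, since 80 = 3·26 + 2.

Out, In, Out, Out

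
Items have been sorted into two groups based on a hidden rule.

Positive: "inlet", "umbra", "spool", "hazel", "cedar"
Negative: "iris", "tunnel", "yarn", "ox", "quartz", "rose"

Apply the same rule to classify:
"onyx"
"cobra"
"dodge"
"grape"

The rule appears to be: odd length.
"onyx": Negative (length 4). "cobra": Positive (length 5). "dodge": Positive (length 5). "grape": Positive (length 5).

Negative, Positive, Positive, Positive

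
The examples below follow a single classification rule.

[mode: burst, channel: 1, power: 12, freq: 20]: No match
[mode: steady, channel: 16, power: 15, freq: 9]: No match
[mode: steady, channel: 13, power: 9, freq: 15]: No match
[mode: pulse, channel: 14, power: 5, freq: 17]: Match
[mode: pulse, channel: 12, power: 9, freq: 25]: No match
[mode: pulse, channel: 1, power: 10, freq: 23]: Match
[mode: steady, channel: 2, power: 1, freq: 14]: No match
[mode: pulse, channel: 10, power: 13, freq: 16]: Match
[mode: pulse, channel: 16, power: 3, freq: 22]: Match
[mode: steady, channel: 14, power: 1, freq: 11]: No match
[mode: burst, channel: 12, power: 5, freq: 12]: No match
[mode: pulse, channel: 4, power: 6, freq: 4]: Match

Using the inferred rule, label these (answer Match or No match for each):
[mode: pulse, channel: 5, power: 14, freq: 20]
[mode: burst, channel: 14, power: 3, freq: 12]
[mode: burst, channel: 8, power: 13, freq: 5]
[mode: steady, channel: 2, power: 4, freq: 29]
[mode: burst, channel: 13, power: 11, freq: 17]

Match, No match, No match, No match, No match

One predicate separates the groups cleanly: mode is pulse AND freq ≤ 23.
[mode: pulse, channel: 5, power: 14, freq: 20] — mode is pulse, freq = 20, hence Match. [mode: burst, channel: 14, power: 3, freq: 12] — mode is burst, freq = 12, hence No match. [mode: burst, channel: 8, power: 13, freq: 5] — mode is burst, freq = 5, hence No match. [mode: steady, channel: 2, power: 4, freq: 29] — mode is steady, freq = 29, hence No match. [mode: burst, channel: 13, power: 11, freq: 17] — mode is burst, freq = 17, hence No match.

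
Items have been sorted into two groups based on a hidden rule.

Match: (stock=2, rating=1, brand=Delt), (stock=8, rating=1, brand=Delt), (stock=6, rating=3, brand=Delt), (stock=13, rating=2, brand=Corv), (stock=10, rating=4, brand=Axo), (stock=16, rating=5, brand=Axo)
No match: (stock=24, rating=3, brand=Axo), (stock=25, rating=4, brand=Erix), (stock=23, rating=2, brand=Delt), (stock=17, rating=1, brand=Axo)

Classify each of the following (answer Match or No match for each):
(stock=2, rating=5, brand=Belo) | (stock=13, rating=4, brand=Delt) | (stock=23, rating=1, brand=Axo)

The rule appears to be: stock ≤ 16.
(stock=2, rating=5, brand=Belo): stock = 2, qualifies → Match. (stock=13, rating=4, brand=Delt): stock = 13, qualifies → Match. (stock=23, rating=1, brand=Axo): stock = 23, doesn't match → No match.

Match, Match, No match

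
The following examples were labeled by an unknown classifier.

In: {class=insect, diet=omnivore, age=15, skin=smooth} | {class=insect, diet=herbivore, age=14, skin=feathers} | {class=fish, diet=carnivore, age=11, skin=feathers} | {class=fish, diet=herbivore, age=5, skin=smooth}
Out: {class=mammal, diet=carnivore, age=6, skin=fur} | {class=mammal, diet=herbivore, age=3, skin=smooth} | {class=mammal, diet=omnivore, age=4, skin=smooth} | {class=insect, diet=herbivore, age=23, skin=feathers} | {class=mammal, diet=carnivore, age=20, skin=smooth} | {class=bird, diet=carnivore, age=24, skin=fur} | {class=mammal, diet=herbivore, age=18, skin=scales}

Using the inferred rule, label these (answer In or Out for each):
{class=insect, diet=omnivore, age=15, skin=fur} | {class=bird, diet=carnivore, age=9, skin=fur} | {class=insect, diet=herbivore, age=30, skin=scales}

In, In, Out

The rule appears to be: class is not mammal AND age ≤ 15.
{class=insect, diet=omnivore, age=15, skin=fur} — class is insect, age = 15, hence In. {class=bird, diet=carnivore, age=9, skin=fur} — class is bird, age = 9, hence In. {class=insect, diet=herbivore, age=30, skin=scales} — class is insect, age = 30, hence Out.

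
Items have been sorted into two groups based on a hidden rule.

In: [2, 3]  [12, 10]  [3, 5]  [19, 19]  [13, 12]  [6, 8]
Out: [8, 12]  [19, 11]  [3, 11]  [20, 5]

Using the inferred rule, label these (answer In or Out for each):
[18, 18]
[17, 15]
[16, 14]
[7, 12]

In, In, In, Out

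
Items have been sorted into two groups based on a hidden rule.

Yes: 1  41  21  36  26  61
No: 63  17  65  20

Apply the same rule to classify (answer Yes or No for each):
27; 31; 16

Rule: ≡ 1 (mod 5). This holds for each 'Yes' example and fails for each 'No' one.
27: 27 mod 5 = 2, doesn't qualify → No. 31: 31 mod 5 = 1, qualifies → Yes. 16: 16 mod 5 = 1, qualifies → Yes.

No, Yes, Yes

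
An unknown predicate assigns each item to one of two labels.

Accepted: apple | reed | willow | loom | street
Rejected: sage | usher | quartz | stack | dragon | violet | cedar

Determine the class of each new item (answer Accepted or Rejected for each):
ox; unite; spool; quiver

The distinguishing property — has a double letter — holds for all the 'Accepted' cases and none of the 'Rejected' cases.
ox: Rejected (no doubled letter).
unite: Rejected (no doubled letter).
spool: Accepted ('oo' doubled).
quiver: Rejected (no doubled letter).

Rejected, Rejected, Accepted, Rejected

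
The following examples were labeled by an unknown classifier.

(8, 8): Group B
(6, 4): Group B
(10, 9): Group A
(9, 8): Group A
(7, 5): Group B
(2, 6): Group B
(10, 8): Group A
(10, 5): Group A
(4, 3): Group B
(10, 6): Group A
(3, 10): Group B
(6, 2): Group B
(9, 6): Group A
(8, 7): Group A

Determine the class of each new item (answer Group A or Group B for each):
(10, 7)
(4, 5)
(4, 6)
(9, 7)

Group A, Group B, Group B, Group A

Every 'Group A' example satisfies: first > second AND sum ≥ 13. None of the 'Group B' examples do.
(10, 7): 10 > 7, 10+7 = 17, checks out → Group A.
(4, 5): 4 < 5, 4+5 = 9, doesn't qualify → Group B.
(4, 6): 4 < 6, 4+6 = 10, doesn't qualify → Group B.
(9, 7): 9 > 7, 9+7 = 16, checks out → Group A.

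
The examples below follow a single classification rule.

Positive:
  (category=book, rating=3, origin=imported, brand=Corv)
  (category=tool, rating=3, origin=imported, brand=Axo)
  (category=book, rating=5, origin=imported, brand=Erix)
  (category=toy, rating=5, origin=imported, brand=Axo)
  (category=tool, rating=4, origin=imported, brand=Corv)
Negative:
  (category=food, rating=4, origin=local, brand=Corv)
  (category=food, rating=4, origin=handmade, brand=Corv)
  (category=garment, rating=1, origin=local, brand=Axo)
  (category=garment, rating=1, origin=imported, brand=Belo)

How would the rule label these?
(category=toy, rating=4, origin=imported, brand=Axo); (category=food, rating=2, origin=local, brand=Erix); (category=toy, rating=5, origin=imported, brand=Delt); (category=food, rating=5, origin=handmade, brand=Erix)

Positive, Negative, Positive, Negative

'Positive' ⟺ origin is imported AND rating ≥ 3.
Positive: (category=toy, rating=4, origin=imported, brand=Axo), since origin is imported, rating = 4.
Negative: (category=food, rating=2, origin=local, brand=Erix), since origin is local, rating = 2.
Positive: (category=toy, rating=5, origin=imported, brand=Delt), since origin is imported, rating = 5.
Negative: (category=food, rating=5, origin=handmade, brand=Erix), since origin is handmade, rating = 5.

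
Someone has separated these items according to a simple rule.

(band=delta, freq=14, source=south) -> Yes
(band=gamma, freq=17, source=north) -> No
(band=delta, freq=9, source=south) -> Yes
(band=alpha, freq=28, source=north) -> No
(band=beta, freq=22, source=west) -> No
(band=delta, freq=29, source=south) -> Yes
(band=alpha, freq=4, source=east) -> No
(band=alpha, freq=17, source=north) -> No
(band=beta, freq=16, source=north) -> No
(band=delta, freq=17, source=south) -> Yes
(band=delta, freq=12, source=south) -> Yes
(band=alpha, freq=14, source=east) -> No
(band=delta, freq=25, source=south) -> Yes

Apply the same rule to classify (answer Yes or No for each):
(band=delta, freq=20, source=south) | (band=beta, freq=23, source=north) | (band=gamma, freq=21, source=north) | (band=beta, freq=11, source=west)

Yes, No, No, No

The rule appears to be: band is delta.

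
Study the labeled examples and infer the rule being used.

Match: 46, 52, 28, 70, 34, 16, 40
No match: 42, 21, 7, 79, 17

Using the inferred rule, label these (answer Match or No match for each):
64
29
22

Match, No match, Match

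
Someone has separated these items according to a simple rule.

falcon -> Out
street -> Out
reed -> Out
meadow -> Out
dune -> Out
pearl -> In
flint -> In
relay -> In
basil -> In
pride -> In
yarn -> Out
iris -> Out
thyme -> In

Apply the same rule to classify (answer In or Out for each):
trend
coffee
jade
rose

In, Out, Out, Out

The common property of the 'In' items is: odd length. No 'Out' item has it.
trend: In (length 5). coffee: Out (length 6). jade: Out (length 4). rose: Out (length 4).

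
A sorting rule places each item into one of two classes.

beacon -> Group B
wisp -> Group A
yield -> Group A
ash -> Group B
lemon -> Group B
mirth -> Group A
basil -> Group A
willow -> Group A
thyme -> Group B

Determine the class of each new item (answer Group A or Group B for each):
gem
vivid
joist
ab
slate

Group B, Group A, Group A, Group B, Group B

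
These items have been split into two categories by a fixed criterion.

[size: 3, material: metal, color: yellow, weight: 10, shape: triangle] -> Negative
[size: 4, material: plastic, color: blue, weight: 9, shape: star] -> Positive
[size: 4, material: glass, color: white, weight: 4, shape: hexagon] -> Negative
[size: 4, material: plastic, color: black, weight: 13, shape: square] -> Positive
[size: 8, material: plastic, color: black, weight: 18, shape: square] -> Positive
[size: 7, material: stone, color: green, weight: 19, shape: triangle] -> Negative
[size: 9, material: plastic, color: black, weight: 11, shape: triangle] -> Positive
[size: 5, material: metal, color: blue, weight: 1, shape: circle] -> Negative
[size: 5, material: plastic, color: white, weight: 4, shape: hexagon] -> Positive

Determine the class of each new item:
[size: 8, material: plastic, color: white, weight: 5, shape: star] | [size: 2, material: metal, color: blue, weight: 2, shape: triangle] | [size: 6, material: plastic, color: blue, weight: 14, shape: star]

Comparing the two groups points to one rule — material is plastic.
[size: 8, material: plastic, color: white, weight: 5, shape: star]: Positive (material is plastic). [size: 2, material: metal, color: blue, weight: 2, shape: triangle]: Negative (material is metal). [size: 6, material: plastic, color: blue, weight: 14, shape: star]: Positive (material is plastic).

Positive, Negative, Positive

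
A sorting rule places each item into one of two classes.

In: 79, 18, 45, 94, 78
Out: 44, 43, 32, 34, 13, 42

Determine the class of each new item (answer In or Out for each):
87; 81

In, In

The distinguishing property — digit sum ≥ 9 — holds for all the 'In' cases and none of the 'Out' cases.
87: digit sum 8+7 = 15, qualifies → In. 81: digit sum 8+1 = 9, qualifies → In.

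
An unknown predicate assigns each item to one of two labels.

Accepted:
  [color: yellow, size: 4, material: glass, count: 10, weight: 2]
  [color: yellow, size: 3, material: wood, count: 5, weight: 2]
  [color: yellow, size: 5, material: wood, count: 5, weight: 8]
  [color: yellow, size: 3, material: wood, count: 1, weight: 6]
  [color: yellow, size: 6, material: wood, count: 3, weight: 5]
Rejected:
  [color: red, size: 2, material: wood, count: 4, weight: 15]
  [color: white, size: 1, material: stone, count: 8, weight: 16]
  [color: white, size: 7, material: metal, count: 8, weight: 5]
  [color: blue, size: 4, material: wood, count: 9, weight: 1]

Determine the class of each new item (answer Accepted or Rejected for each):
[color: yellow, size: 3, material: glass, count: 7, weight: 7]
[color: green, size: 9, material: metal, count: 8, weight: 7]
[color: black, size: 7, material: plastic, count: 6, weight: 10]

Comparing the two groups points to one rule — color is yellow.
[color: yellow, size: 3, material: glass, count: 7, weight: 7] — color is yellow, hence Accepted.
[color: green, size: 9, material: metal, count: 8, weight: 7] — color is green, hence Rejected.
[color: black, size: 7, material: plastic, count: 6, weight: 10] — color is black, hence Rejected.

Accepted, Rejected, Rejected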